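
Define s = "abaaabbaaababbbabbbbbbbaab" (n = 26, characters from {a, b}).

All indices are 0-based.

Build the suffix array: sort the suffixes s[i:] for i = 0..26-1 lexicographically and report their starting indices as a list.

[7, 2, 23, 8, 3, 24, 0, 9, 4, 11, 15, 25, 6, 1, 22, 10, 14, 5, 21, 13, 20, 12, 19, 18, 17, 16]

sorted suffixes:
  #0 SA[0]=7  'aaababbbabbbbbbbaab'
  #1 SA[1]=2  'aaabbaaababbbabbbbbbbaab'
  #2 SA[2]=23  'aab'
  #3 SA[3]=8  'aababbbabbbbbbbaab'
  #4 SA[4]=3  'aabbaaababbbabbbbbbbaab'
  #5 SA[5]=24  'ab'
  #6 SA[6]=0  'abaaabbaaababbbabbbbbbbaab'
  #7 SA[7]=9  'ababbbabbbbbbbaab'
  #8 SA[8]=4  'abbaaababbbabbbbbbbaab'
  #9 SA[9]=11  'abbbabbbbbbbaab'
  #10 SA[10]=15  'abbbbbbbaab'
  #11 SA[11]=25  'b'
  #12 SA[12]=6  'baaababbbabbbbbbbaab'
  #13 SA[13]=1  'baaabbaaababbbabbbbbbbaab'
  #14 SA[14]=22  'baab'
  #15 SA[15]=10  'babbbabbbbbbbaab'
  #16 SA[16]=14  'babbbbbbbaab'
  #17 SA[17]=5  'bbaaababbbabbbbbbbaab'
  #18 SA[18]=21  'bbaab'
  #19 SA[19]=13  'bbabbbbbbbaab'
  #20 SA[20]=20  'bbbaab'
  #21 SA[21]=12  'bbbabbbbbbbaab'
  #22 SA[22]=19  'bbbbaab'
  #23 SA[23]=18  'bbbbbaab'
  #24 SA[24]=17  'bbbbbbaab'
  #25 SA[25]=16  'bbbbbbbaab'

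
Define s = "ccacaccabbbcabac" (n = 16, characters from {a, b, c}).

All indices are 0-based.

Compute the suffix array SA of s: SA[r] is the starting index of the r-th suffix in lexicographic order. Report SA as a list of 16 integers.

[12, 7, 14, 2, 4, 13, 8, 9, 10, 15, 11, 6, 1, 3, 5, 0]

rank→(start, suffix):
  0 → (12, 'abac')
  1 → (7, 'abbbcabac')
  2 → (14, 'ac')
  3 → (2, 'acaccabbbcabac')
  4 → (4, 'accabbbcabac')
  5 → (13, 'bac')
  6 → (8, 'bbbcabac')
  7 → (9, 'bbcabac')
  8 → (10, 'bcabac')
  9 → (15, 'c')
  10 → (11, 'cabac')
  11 → (6, 'cabbbcabac')
  12 → (1, 'cacaccabbbcabac')
  13 → (3, 'caccabbbcabac')
  14 → (5, 'ccabbbcabac')
  15 → (0, 'ccacaccabbbcabac')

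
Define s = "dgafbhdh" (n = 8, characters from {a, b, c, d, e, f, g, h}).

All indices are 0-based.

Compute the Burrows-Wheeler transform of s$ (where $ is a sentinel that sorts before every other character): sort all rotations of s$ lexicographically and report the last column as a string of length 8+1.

hgf$haddb

rank  rotation   last
    0  $dgafbhdh  h
    1  afbhdh$dg  g
    2  bhdh$dgaf  f
    3  dgafbhdh$  $
    4  dh$dgafbh  h
    5  fbhdh$dga  a
    6  gafbhdh$d  d
    7  h$dgafbhd  d
    8  hdh$dgafb  b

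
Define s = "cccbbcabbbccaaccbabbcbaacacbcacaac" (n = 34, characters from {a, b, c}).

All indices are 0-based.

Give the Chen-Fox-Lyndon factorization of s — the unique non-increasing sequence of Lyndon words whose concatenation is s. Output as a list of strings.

["c", "c", "c", "bbc", "abbbcc", "aaccbabbcb", "aacacbcac", "aac"]

emit factor 1: 'c' (i=0, period=1)
emit factor 2: 'c' (i=1, period=1)
emit factor 3: 'c' (i=2, period=1)
emit factor 4: 'bbc' (i=3, period=3)
emit factor 5: 'abbbcc' (i=6, period=6)
emit factor 6: 'aaccbabbcb' (i=12, period=10)
emit factor 7: 'aacacbcac' (i=22, period=9)
emit factor 8: 'aac' (i=31, period=3)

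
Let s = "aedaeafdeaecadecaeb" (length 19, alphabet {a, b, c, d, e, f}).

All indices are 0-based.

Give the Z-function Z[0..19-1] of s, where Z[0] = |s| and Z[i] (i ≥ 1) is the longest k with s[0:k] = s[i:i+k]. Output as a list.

[19, 0, 0, 2, 0, 1, 0, 0, 0, 2, 0, 0, 1, 0, 0, 0, 2, 0, 0]

Z[0]=19
i=1: i≥r, start 0; Z[1]=0
i=2: i≥r, start 0; Z[2]=0
i=3: i≥r, start 0; Z[3]=2 scan→box=[3,5)
i=4: min(r-i=1, Z[1]=0)=0; Z[4]=0
i=5: i≥r, start 0; Z[5]=1 scan→box=[5,6)
i=6: i≥r, start 0; Z[6]=0
i=7: i≥r, start 0; Z[7]=0
i=8: i≥r, start 0; Z[8]=0
i=9: i≥r, start 0; Z[9]=2 scan→box=[9,11)
i=10: min(r-i=1, Z[1]=0)=0; Z[10]=0
i=11: i≥r, start 0; Z[11]=0
i=12: i≥r, start 0; Z[12]=1 scan→box=[12,13)
i=13: i≥r, start 0; Z[13]=0
i=14: i≥r, start 0; Z[14]=0
i=15: i≥r, start 0; Z[15]=0
i=16: i≥r, start 0; Z[16]=2 scan→box=[16,18)
i=17: min(r-i=1, Z[1]=0)=0; Z[17]=0
i=18: i≥r, start 0; Z[18]=0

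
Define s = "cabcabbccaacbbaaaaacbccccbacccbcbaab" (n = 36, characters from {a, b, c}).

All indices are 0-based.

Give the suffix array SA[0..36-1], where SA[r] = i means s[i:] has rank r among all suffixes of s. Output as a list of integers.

sorted suffixes:
  #0 SA[0]=14  'aaaaacbccccbacccbcbaab'
  #1 SA[1]=15  'aaaacbccccbacccbcbaab'
  #2 SA[2]=16  'aaacbccccbacccbcbaab'
  #3 SA[3]=33  'aab'
  #4 SA[4]=9  'aacbbaaaaacbccccbacccbcbaab'
  #5 SA[5]=17  'aacbccccbacccbcbaab'
  #6 SA[6]=34  'ab'
  #7 SA[7]=4  'abbccaacbbaaaaacbccccbacccbcbaab'
  #8 SA[8]=1  'abcabbccaacbbaaaaacbccccbacccbcbaab'
  #9 SA[9]=10  'acbbaaaaacbccccbacccbcbaab'
  #10 SA[10]=18  'acbccccbacccbcbaab'
  #11 SA[11]=26  'acccbcbaab'
  #12 SA[12]=35  'b'
  #13 SA[13]=13  'baaaaacbccccbacccbcbaab'
  #14 SA[14]=32  'baab'
  #15 SA[15]=25  'bacccbcbaab'
  #16 SA[16]=12  'bbaaaaacbccccbacccbcbaab'
  #17 SA[17]=5  'bbccaacbbaaaaacbccccbacccbcbaab'
  #18 SA[18]=2  'bcabbccaacbbaaaaacbccccbacccbcbaab'
  #19 SA[19]=30  'bcbaab'
  #20 SA[20]=6  'bccaacbbaaaaacbccccbacccbcbaab'
  #21 SA[21]=20  'bccccbacccbcbaab'
  #22 SA[22]=8  'caacbbaaaaacbccccbacccbcbaab'
  #23 SA[23]=3  'cabbccaacbbaaaaacbccccbacccbcbaab'
  #24 SA[24]=0  'cabcabbccaacbbaaaaacbccccbacccbcbaab'
  #25 SA[25]=31  'cbaab'
  #26 SA[26]=24  'cbacccbcbaab'
  #27 SA[27]=11  'cbbaaaaacbccccbacccbcbaab'
  #28 SA[28]=29  'cbcbaab'
  #29 SA[29]=19  'cbccccbacccbcbaab'
  #30 SA[30]=7  'ccaacbbaaaaacbccccbacccbcbaab'
  #31 SA[31]=23  'ccbacccbcbaab'
  #32 SA[32]=28  'ccbcbaab'
  #33 SA[33]=22  'cccbacccbcbaab'
  #34 SA[34]=27  'cccbcbaab'
  #35 SA[35]=21  'ccccbacccbcbaab'

[14, 15, 16, 33, 9, 17, 34, 4, 1, 10, 18, 26, 35, 13, 32, 25, 12, 5, 2, 30, 6, 20, 8, 3, 0, 31, 24, 11, 29, 19, 7, 23, 28, 22, 27, 21]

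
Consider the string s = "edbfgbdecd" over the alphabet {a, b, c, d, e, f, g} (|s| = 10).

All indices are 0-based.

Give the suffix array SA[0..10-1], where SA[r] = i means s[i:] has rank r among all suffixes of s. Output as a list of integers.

rank | idx | suffix
   0 |   5 | bdecd
   1 |   2 | bfgbdecd
   2 |   8 | cd
   3 |   9 | d
   4 |   1 | dbfgbdecd
   5 |   6 | decd
   6 |   7 | ecd
   7 |   0 | edbfgbdecd
   8 |   3 | fgbdecd
   9 |   4 | gbdecd

[5, 2, 8, 9, 1, 6, 7, 0, 3, 4]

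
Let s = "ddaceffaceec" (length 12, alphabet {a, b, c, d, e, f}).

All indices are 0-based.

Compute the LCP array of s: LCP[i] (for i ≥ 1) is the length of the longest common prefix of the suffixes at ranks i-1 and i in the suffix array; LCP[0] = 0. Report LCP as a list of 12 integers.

rank | idx | suffix
   0 |   7 | aceec
   1 |   2 | aceffaceec
   2 |  11 | c
   3 |   8 | ceec
   4 |   3 | ceffaceec
   5 |   1 | daceffaceec
   6 |   0 | ddaceffaceec
   7 |  10 | ec
   8 |   9 | eec
   9 |   4 | effaceec
  10 |   6 | faceec
  11 |   5 | ffaceec

SA = [7, 2, 11, 8, 3, 1, 0, 10, 9, 4, 6, 5]
i: (SA[i-1],SA[i]) lcp shared
  1: (7,2) 3 'ace'
  2: (2,11) 0 ''
  3: (11,8) 1 'c'
  4: (8,3) 2 'ce'
  5: (3,1) 0 ''
  6: (1,0) 1 'd'
  7: (0,10) 0 ''
  8: (10,9) 1 'e'
  9: (9,4) 1 'e'
  10: (4,6) 0 ''
  11: (6,5) 1 'f'

[0, 3, 0, 1, 2, 0, 1, 0, 1, 1, 0, 1]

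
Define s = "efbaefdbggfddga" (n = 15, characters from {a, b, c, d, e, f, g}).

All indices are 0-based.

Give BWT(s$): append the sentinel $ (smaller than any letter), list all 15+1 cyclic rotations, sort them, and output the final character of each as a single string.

rank  rotation          last
    0  $efbaefdbggfddga  a
    1  a$efbaefdbggfddg  g
    2  aefdbggfddga$efb  b
    3  baefdbggfddga$ef  f
    4  bggfddga$efbaefd  d
    5  dbggfddga$efbaef  f
    6  ddga$efbaefdbggf  f
    7  dga$efbaefdbggfd  d
    8  efbaefdbggfddga$  $
    9  efdbggfddga$efba  a
   10  fbaefdbggfddga$e  e
   11  fdbggfddga$efbae  e
   12  fddga$efbaefdbgg  g
   13  ga$efbaefdbggfdd  d
   14  gfddga$efbaefdbg  g
   15  ggfddga$efbaefdb  b

agbfdffd$aeegdgb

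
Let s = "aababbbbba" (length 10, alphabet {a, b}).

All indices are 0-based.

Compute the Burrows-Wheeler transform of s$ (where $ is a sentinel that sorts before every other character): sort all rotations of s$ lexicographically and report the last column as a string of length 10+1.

ab$abbabbba

rank  rotation     last
    0  $aababbbbba  a
    1  a$aababbbbb  b
    2  aababbbbba$  $
    3  ababbbbba$a  a
    4  abbbbba$aab  b
    5  ba$aababbbb  b
    6  babbbbba$aa  a
    7  bba$aababbb  b
    8  bbba$aababb  b
    9  bbbba$aabab  b
   10  bbbbba$aaba  a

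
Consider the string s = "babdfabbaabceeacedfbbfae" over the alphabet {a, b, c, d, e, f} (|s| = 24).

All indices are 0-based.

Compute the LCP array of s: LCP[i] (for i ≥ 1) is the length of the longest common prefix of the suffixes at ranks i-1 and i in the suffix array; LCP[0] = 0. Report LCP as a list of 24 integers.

rank | idx | suffix
   0 |   8 | aabceeacedfbbfae
   1 |   5 | abbaabceeacedfbbfae
   2 |   9 | abceeacedfbbfae
   3 |   1 | abdfabbaabceeacedfbbfae
   4 |  14 | acedfbbfae
   5 |  22 | ae
   6 |   7 | baabceeacedfbbfae
   7 |   0 | babdfabbaabceeacedfbbfae
   8 |   6 | bbaabceeacedfbbfae
   9 |  19 | bbfae
  10 |  10 | bceeacedfbbfae
  11 |   2 | bdfabbaabceeacedfbbfae
  12 |  20 | bfae
  13 |  15 | cedfbbfae
  14 |  11 | ceeacedfbbfae
  15 |   3 | dfabbaabceeacedfbbfae
  16 |  17 | dfbbfae
  17 |  23 | e
  18 |  13 | eacedfbbfae
  19 |  16 | edfbbfae
  20 |  12 | eeacedfbbfae
  21 |   4 | fabbaabceeacedfbbfae
  22 |  21 | fae
  23 |  18 | fbbfae

SA = [8, 5, 9, 1, 14, 22, 7, 0, 6, 19, 10, 2, 20, 15, 11, 3, 17, 23, 13, 16, 12, 4, 21, 18]
i: (SA[i-1],SA[i]) lcp shared
  1: (8,5) 1 'a'
  2: (5,9) 2 'ab'
  3: (9,1) 2 'ab'
  4: (1,14) 1 'a'
  5: (14,22) 1 'a'
  6: (22,7) 0 ''
  7: (7,0) 2 'ba'
  8: (0,6) 1 'b'
  9: (6,19) 2 'bb'
  10: (19,10) 1 'b'
  11: (10,2) 1 'b'
  12: (2,20) 1 'b'
  13: (20,15) 0 ''
  14: (15,11) 2 'ce'
  15: (11,3) 0 ''
  16: (3,17) 2 'df'
  17: (17,23) 0 ''
  18: (23,13) 1 'e'
  19: (13,16) 1 'e'
  20: (16,12) 1 'e'
  21: (12,4) 0 ''
  22: (4,21) 2 'fa'
  23: (21,18) 1 'f'

[0, 1, 2, 2, 1, 1, 0, 2, 1, 2, 1, 1, 1, 0, 2, 0, 2, 0, 1, 1, 1, 0, 2, 1]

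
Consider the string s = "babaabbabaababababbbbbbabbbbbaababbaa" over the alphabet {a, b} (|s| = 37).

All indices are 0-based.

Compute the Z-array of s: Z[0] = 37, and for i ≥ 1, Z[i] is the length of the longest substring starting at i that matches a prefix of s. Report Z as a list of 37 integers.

[37, 0, 2, 0, 0, 1, 6, 0, 2, 0, 0, 4, 0, 4, 0, 3, 0, 1, 1, 1, 1, 1, 3, 0, 1, 1, 1, 1, 2, 0, 0, 3, 0, 1, 2, 0, 0]

Z[0]=37
i=1: outside box; Z[1]=0
i=2: outside box; Z[2]=2 grow→box=[2,4)
i=3: min(r-i=1, Z[1]=0)=0; Z[3]=0
i=4: outside box; Z[4]=0
i=5: outside box; Z[5]=1 grow→box=[5,6)
i=6: outside box; Z[6]=6 grow→box=[6,12)
i=7: min(r-i=5, Z[1]=0)=0; Z[7]=0
i=8: min(r-i=4, Z[2]=2)=2; Z[8]=2
i=9: min(r-i=3, Z[3]=0)=0; Z[9]=0
i=10: min(r-i=2, Z[4]=0)=0; Z[10]=0
i=11: min(r-i=1, Z[5]=1)=1; Z[11]=4 grow→box=[11,15)
i=12: min(r-i=3, Z[1]=0)=0; Z[12]=0
i=13: min(r-i=2, Z[2]=2)=2; Z[13]=4 grow→box=[13,17)
i=14: min(r-i=3, Z[1]=0)=0; Z[14]=0
i=15: min(r-i=2, Z[2]=2)=2; Z[15]=3 grow→box=[15,18)
i=16: min(r-i=2, Z[1]=0)=0; Z[16]=0
i=17: min(r-i=1, Z[2]=2)=1; Z[17]=1
i=18: outside box; Z[18]=1 grow→box=[18,19)
i=19: outside box; Z[19]=1 grow→box=[19,20)
i=20: outside box; Z[20]=1 grow→box=[20,21)
i=21: outside box; Z[21]=1 grow→box=[21,22)
i=22: outside box; Z[22]=3 grow→box=[22,25)
i=23: min(r-i=2, Z[1]=0)=0; Z[23]=0
i=24: min(r-i=1, Z[2]=2)=1; Z[24]=1
i=25: outside box; Z[25]=1 grow→box=[25,26)
i=26: outside box; Z[26]=1 grow→box=[26,27)
i=27: outside box; Z[27]=1 grow→box=[27,28)
i=28: outside box; Z[28]=2 grow→box=[28,30)
i=29: min(r-i=1, Z[1]=0)=0; Z[29]=0
i=30: outside box; Z[30]=0
i=31: outside box; Z[31]=3 grow→box=[31,34)
i=32: min(r-i=2, Z[1]=0)=0; Z[32]=0
i=33: min(r-i=1, Z[2]=2)=1; Z[33]=1
i=34: outside box; Z[34]=2 grow→box=[34,36)
i=35: min(r-i=1, Z[1]=0)=0; Z[35]=0
i=36: outside box; Z[36]=0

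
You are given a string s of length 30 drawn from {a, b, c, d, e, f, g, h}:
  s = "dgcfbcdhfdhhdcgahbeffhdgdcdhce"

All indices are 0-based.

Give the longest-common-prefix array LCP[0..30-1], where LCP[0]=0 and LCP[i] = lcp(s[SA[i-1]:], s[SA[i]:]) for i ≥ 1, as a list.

[0, 0, 1, 0, 3, 1, 1, 1, 0, 2, 1, 2, 1, 2, 2, 0, 1, 0, 1, 1, 1, 0, 1, 1, 0, 1, 1, 2, 1, 1]

sorted suffixes:
  #0 SA[0]=15  'ahbeffhdgdcdhce'
  #1 SA[1]=4  'bcdhfdhhdcgahbeffhdgdcdhce'
  #2 SA[2]=17  'beffhdgdcdhce'
  #3 SA[3]=25  'cdhce'
  #4 SA[4]=5  'cdhfdhhdcgahbeffhdgdcdhce'
  #5 SA[5]=28  'ce'
  #6 SA[6]=2  'cfbcdhfdhhdcgahbeffhdgdcdhce'
  #7 SA[7]=13  'cgahbeffhdgdcdhce'
  #8 SA[8]=24  'dcdhce'
  #9 SA[9]=12  'dcgahbeffhdgdcdhce'
  #10 SA[10]=0  'dgcfbcdhfdhhdcgahbeffhdgdcdhce'
  #11 SA[11]=22  'dgdcdhce'
  #12 SA[12]=26  'dhce'
  #13 SA[13]=6  'dhfdhhdcgahbeffhdgdcdhce'
  #14 SA[14]=9  'dhhdcgahbeffhdgdcdhce'
  #15 SA[15]=29  'e'
  #16 SA[16]=18  'effhdgdcdhce'
  #17 SA[17]=3  'fbcdhfdhhdcgahbeffhdgdcdhce'
  #18 SA[18]=8  'fdhhdcgahbeffhdgdcdhce'
  #19 SA[19]=19  'ffhdgdcdhce'
  #20 SA[20]=20  'fhdgdcdhce'
  #21 SA[21]=14  'gahbeffhdgdcdhce'
  #22 SA[22]=1  'gcfbcdhfdhhdcgahbeffhdgdcdhce'
  #23 SA[23]=23  'gdcdhce'
  #24 SA[24]=16  'hbeffhdgdcdhce'
  #25 SA[25]=27  'hce'
  #26 SA[26]=11  'hdcgahbeffhdgdcdhce'
  #27 SA[27]=21  'hdgdcdhce'
  #28 SA[28]=7  'hfdhhdcgahbeffhdgdcdhce'
  #29 SA[29]=10  'hhdcgahbeffhdgdcdhce'

SA = [15, 4, 17, 25, 5, 28, 2, 13, 24, 12, 0, 22, 26, 6, 9, 29, 18, 3, 8, 19, 20, 14, 1, 23, 16, 27, 11, 21, 7, 10]
[i] adj suffixes → lcp
  [1] 15/4 → 0 ('')
  [2] 4/17 → 1 ('b')
  [3] 17/25 → 0 ('')
  [4] 25/5 → 3 ('cdh')
  [5] 5/28 → 1 ('c')
  [6] 28/2 → 1 ('c')
  [7] 2/13 → 1 ('c')
  [8] 13/24 → 0 ('')
  [9] 24/12 → 2 ('dc')
  [10] 12/0 → 1 ('d')
  [11] 0/22 → 2 ('dg')
  [12] 22/26 → 1 ('d')
  [13] 26/6 → 2 ('dh')
  [14] 6/9 → 2 ('dh')
  [15] 9/29 → 0 ('')
  [16] 29/18 → 1 ('e')
  [17] 18/3 → 0 ('')
  [18] 3/8 → 1 ('f')
  [19] 8/19 → 1 ('f')
  [20] 19/20 → 1 ('f')
  [21] 20/14 → 0 ('')
  [22] 14/1 → 1 ('g')
  [23] 1/23 → 1 ('g')
  [24] 23/16 → 0 ('')
  [25] 16/27 → 1 ('h')
  [26] 27/11 → 1 ('h')
  [27] 11/21 → 2 ('hd')
  [28] 21/7 → 1 ('h')
  [29] 7/10 → 1 ('h')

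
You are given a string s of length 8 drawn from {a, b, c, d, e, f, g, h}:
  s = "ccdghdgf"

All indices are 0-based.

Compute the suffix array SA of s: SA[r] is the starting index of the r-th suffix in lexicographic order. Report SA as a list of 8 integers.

[0, 1, 5, 2, 7, 6, 3, 4]

rank | idx | suffix
   0 |   0 | ccdghdgf
   1 |   1 | cdghdgf
   2 |   5 | dgf
   3 |   2 | dghdgf
   4 |   7 | f
   5 |   6 | gf
   6 |   3 | ghdgf
   7 |   4 | hdgf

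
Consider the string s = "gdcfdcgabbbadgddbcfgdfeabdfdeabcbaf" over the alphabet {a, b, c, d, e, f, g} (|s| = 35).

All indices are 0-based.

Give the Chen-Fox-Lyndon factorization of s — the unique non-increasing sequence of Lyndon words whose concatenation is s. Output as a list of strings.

emit factor 1: 'g' (i=0, period=1)
emit factor 2: 'd' (i=1, period=1)
emit factor 3: 'cfdcg' (i=2, period=5)
emit factor 4: 'abbbadgddbcfgdfeabdfdeabcbaf' (i=7, period=28)

["g", "d", "cfdcg", "abbbadgddbcfgdfeabdfdeabcbaf"]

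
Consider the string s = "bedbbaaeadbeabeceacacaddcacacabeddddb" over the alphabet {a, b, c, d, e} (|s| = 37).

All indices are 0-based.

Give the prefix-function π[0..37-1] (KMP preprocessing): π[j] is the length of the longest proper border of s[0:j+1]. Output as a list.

π[0] = 0
j=1 s[j]='e': π[1]=0 (border '')
j=2 s[j]='d': π[2]=0 (border '')
j=3 s[j]='b': π[3]=1 (border 'b')
j=4 s[j]='b': k: 1→0; π[4]=1 (border 'b')
j=5 s[j]='a': k: 1→0; π[5]=0 (border '')
j=6 s[j]='a': π[6]=0 (border '')
j=7 s[j]='e': π[7]=0 (border '')
j=8 s[j]='a': π[8]=0 (border '')
j=9 s[j]='d': π[9]=0 (border '')
j=10 s[j]='b': π[10]=1 (border 'b')
j=11 s[j]='e': π[11]=2 (border 'be')
j=12 s[j]='a': k: 2→0; π[12]=0 (border '')
j=13 s[j]='b': π[13]=1 (border 'b')
j=14 s[j]='e': π[14]=2 (border 'be')
j=15 s[j]='c': k: 2→0; π[15]=0 (border '')
j=16 s[j]='e': π[16]=0 (border '')
j=17 s[j]='a': π[17]=0 (border '')
j=18 s[j]='c': π[18]=0 (border '')
j=19 s[j]='a': π[19]=0 (border '')
j=20 s[j]='c': π[20]=0 (border '')
j=21 s[j]='a': π[21]=0 (border '')
j=22 s[j]='d': π[22]=0 (border '')
j=23 s[j]='d': π[23]=0 (border '')
j=24 s[j]='c': π[24]=0 (border '')
j=25 s[j]='a': π[25]=0 (border '')
j=26 s[j]='c': π[26]=0 (border '')
j=27 s[j]='a': π[27]=0 (border '')
j=28 s[j]='c': π[28]=0 (border '')
j=29 s[j]='a': π[29]=0 (border '')
j=30 s[j]='b': π[30]=1 (border 'b')
j=31 s[j]='e': π[31]=2 (border 'be')
j=32 s[j]='d': π[32]=3 (border 'bed')
j=33 s[j]='d': k: 3→0; π[33]=0 (border '')
j=34 s[j]='d': π[34]=0 (border '')
j=35 s[j]='d': π[35]=0 (border '')
j=36 s[j]='b': π[36]=1 (border 'b')

[0, 0, 0, 1, 1, 0, 0, 0, 0, 0, 1, 2, 0, 1, 2, 0, 0, 0, 0, 0, 0, 0, 0, 0, 0, 0, 0, 0, 0, 0, 1, 2, 3, 0, 0, 0, 1]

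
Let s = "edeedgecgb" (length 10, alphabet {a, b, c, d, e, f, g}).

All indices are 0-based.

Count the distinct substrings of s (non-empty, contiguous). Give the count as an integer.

49

rank→(start, suffix):
  0 → (9, 'b')
  1 → (7, 'cgb')
  2 → (1, 'deedgecgb')
  3 → (4, 'dgecgb')
  4 → (6, 'ecgb')
  5 → (0, 'edeedgecgb')
  6 → (3, 'edgecgb')
  7 → (2, 'eedgecgb')
  8 → (8, 'gb')
  9 → (5, 'gecgb')

SA = [9, 7, 1, 4, 6, 0, 3, 2, 8, 5]
[i] adj suffixes → lcp
  [1] 9/7 → 0 ('')
  [2] 7/1 → 0 ('')
  [3] 1/4 → 1 ('d')
  [4] 4/6 → 0 ('')
  [5] 6/0 → 1 ('e')
  [6] 0/3 → 2 ('ed')
  [7] 3/2 → 1 ('e')
  [8] 2/8 → 0 ('')
  [9] 8/5 → 1 ('g')

n(n+1)/2 = 10·11/2 = 55
Σ LCP = 0 + 0 + 0 + 1 + 0 + 1 + 2 + 1 + 0 + 1 = 6
distinct = 55 − 6 = 49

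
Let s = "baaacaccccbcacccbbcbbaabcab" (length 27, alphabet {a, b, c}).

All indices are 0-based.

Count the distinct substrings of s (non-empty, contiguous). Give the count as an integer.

rank→(start, suffix):
  0 → (1, 'aaacaccccbcacccbbcbbaabcab')
  1 → (21, 'aabcab')
  2 → (2, 'aacaccccbcacccbbcbbaabcab')
  3 → (25, 'ab')
  4 → (22, 'abcab')
  5 → (3, 'acaccccbcacccbbcbbaabcab')
  6 → (12, 'acccbbcbbaabcab')
  7 → (5, 'accccbcacccbbcbbaabcab')
  8 → (26, 'b')
  9 → (0, 'baaacaccccbcacccbbcbbaabcab')
  10 → (20, 'baabcab')
  11 → (19, 'bbaabcab')
  12 → (16, 'bbcbbaabcab')
  13 → (23, 'bcab')
  14 → (10, 'bcacccbbcbbaabcab')
  15 → (17, 'bcbbaabcab')
  16 → (24, 'cab')
  17 → (11, 'cacccbbcbbaabcab')
  18 → (4, 'caccccbcacccbbcbbaabcab')
  19 → (18, 'cbbaabcab')
  20 → (15, 'cbbcbbaabcab')
  21 → (9, 'cbcacccbbcbbaabcab')
  22 → (14, 'ccbbcbbaabcab')
  23 → (8, 'ccbcacccbbcbbaabcab')
  24 → (13, 'cccbbcbbaabcab')
  25 → (7, 'cccbcacccbbcbbaabcab')
  26 → (6, 'ccccbcacccbbcbbaabcab')

SA = [1, 21, 2, 25, 22, 3, 12, 5, 26, 0, 20, 19, 16, 23, 10, 17, 24, 11, 4, 18, 15, 9, 14, 8, 13, 7, 6]
i: (SA[i-1],SA[i]) lcp shared
  1: (1,21) 2 'aa'
  2: (21,2) 2 'aa'
  3: (2,25) 1 'a'
  4: (25,22) 2 'ab'
  5: (22,3) 1 'a'
  6: (3,12) 2 'ac'
  7: (12,5) 4 'accc'
  8: (5,26) 0 ''
  9: (26,0) 1 'b'
  10: (0,20) 3 'baa'
  11: (20,19) 1 'b'
  12: (19,16) 2 'bb'
  13: (16,23) 1 'b'
  14: (23,10) 3 'bca'
  15: (10,17) 2 'bc'
  16: (17,24) 0 ''
  17: (24,11) 2 'ca'
  18: (11,4) 5 'caccc'
  19: (4,18) 1 'c'
  20: (18,15) 3 'cbb'
  21: (15,9) 2 'cb'
  22: (9,14) 1 'c'
  23: (14,8) 3 'ccb'
  24: (8,13) 2 'cc'
  25: (13,7) 4 'cccb'
  26: (7,6) 3 'ccc'

n(n+1)/2 = 27·28/2 = 378
Σ LCP = 0 + 2 + 2 + 1 + 2 + 1 + 2 + 4 + 0 + 1 + 3 + 1 + 2 + 1 + 3 + 2 + 0 + 2 + 5 + 1 + 3 + 2 + 1 + 3 + 2 + 4 + 3 = 53
distinct = 378 − 53 = 325

325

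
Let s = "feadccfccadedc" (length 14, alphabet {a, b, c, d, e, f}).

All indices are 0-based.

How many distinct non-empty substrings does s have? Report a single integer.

sorted suffixes:
  #0 SA[0]=2  'adccfccadedc'
  #1 SA[1]=9  'adedc'
  #2 SA[2]=13  'c'
  #3 SA[3]=8  'cadedc'
  #4 SA[4]=7  'ccadedc'
  #5 SA[5]=4  'ccfccadedc'
  #6 SA[6]=5  'cfccadedc'
  #7 SA[7]=12  'dc'
  #8 SA[8]=3  'dccfccadedc'
  #9 SA[9]=10  'dedc'
  #10 SA[10]=1  'eadccfccadedc'
  #11 SA[11]=11  'edc'
  #12 SA[12]=6  'fccadedc'
  #13 SA[13]=0  'feadccfccadedc'

SA = [2, 9, 13, 8, 7, 4, 5, 12, 3, 10, 1, 11, 6, 0]
[i] adj suffixes → lcp
  [1] 2/9 → 2 ('ad')
  [2] 9/13 → 0 ('')
  [3] 13/8 → 1 ('c')
  [4] 8/7 → 1 ('c')
  [5] 7/4 → 2 ('cc')
  [6] 4/5 → 1 ('c')
  [7] 5/12 → 0 ('')
  [8] 12/3 → 2 ('dc')
  [9] 3/10 → 1 ('d')
  [10] 10/1 → 0 ('')
  [11] 1/11 → 1 ('e')
  [12] 11/6 → 0 ('')
  [13] 6/0 → 1 ('f')

n(n+1)/2 = 14·15/2 = 105
Σ LCP = 0 + 2 + 0 + 1 + 1 + 2 + 1 + 0 + 2 + 1 + 0 + 1 + 0 + 1 = 12
distinct = 105 − 12 = 93

93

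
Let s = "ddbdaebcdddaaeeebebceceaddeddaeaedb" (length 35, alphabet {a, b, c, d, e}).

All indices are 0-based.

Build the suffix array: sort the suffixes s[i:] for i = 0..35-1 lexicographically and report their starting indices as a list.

[11, 23, 29, 4, 31, 12, 34, 6, 18, 2, 16, 7, 21, 19, 10, 28, 3, 33, 1, 9, 27, 0, 8, 24, 25, 22, 30, 5, 17, 15, 20, 32, 26, 14, 13]

rank | idx | suffix
   0 |  11 | aaeeebebceceaddeddaeaedb
   1 |  23 | addeddaeaedb
   2 |  29 | aeaedb
   3 |   4 | aebcdddaaeeebebceceaddeddaeaedb
   4 |  31 | aedb
   5 |  12 | aeeebebceceaddeddaeaedb
   6 |  34 | b
   7 |   6 | bcdddaaeeebebceceaddeddaeaedb
   8 |  18 | bceceaddeddaeaedb
   9 |   2 | bdaebcdddaaeeebebceceaddeddaeaedb
  10 |  16 | bebceceaddeddaeaedb
  11 |   7 | cdddaaeeebebceceaddeddaeaedb
  12 |  21 | ceaddeddaeaedb
  13 |  19 | ceceaddeddaeaedb
  14 |  10 | daaeeebebceceaddeddaeaedb
  15 |  28 | daeaedb
  16 |   3 | daebcdddaaeeebebceceaddeddaeaedb
  17 |  33 | db
  18 |   1 | dbdaebcdddaaeeebebceceaddeddaeaedb
  19 |   9 | ddaaeeebebceceaddeddaeaedb
  20 |  27 | ddaeaedb
  21 |   0 | ddbdaebcdddaaeeebebceceaddeddaeaedb
  22 |   8 | dddaaeeebebceceaddeddaeaedb
  23 |  24 | ddeddaeaedb
  24 |  25 | deddaeaedb
  25 |  22 | eaddeddaeaedb
  26 |  30 | eaedb
  27 |   5 | ebcdddaaeeebebceceaddeddaeaedb
  28 |  17 | ebceceaddeddaeaedb
  29 |  15 | ebebceceaddeddaeaedb
  30 |  20 | eceaddeddaeaedb
  31 |  32 | edb
  32 |  26 | eddaeaedb
  33 |  14 | eebebceceaddeddaeaedb
  34 |  13 | eeebebceceaddeddaeaedb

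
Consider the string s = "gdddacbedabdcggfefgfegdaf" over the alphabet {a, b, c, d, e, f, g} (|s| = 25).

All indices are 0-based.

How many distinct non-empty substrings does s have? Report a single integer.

300

rank | idx | suffix
   0 |   9 | abdcggfefgfegdaf
   1 |   4 | acbedabdcggfefgfegdaf
   2 |  23 | af
   3 |  10 | bdcggfefgfegdaf
   4 |   6 | bedabdcggfefgfegdaf
   5 |   5 | cbedabdcggfefgfegdaf
   6 |  12 | cggfefgfegdaf
   7 |   8 | dabdcggfefgfegdaf
   8 |   3 | dacbedabdcggfefgfegdaf
   9 |  22 | daf
  10 |  11 | dcggfefgfegdaf
  11 |   2 | ddacbedabdcggfefgfegdaf
  12 |   1 | dddacbedabdcggfefgfegdaf
  13 |   7 | edabdcggfefgfegdaf
  14 |  16 | efgfegdaf
  15 |  20 | egdaf
  16 |  24 | f
  17 |  15 | fefgfegdaf
  18 |  19 | fegdaf
  19 |  17 | fgfegdaf
  20 |  21 | gdaf
  21 |   0 | gdddacbedabdcggfefgfegdaf
  22 |  14 | gfefgfegdaf
  23 |  18 | gfegdaf
  24 |  13 | ggfefgfegdaf

SA = [9, 4, 23, 10, 6, 5, 12, 8, 3, 22, 11, 2, 1, 7, 16, 20, 24, 15, 19, 17, 21, 0, 14, 18, 13]
[i] adj suffixes → lcp
  [1] 9/4 → 1 ('a')
  [2] 4/23 → 1 ('a')
  [3] 23/10 → 0 ('')
  [4] 10/6 → 1 ('b')
  [5] 6/5 → 0 ('')
  [6] 5/12 → 1 ('c')
  [7] 12/8 → 0 ('')
  [8] 8/3 → 2 ('da')
  [9] 3/22 → 2 ('da')
  [10] 22/11 → 1 ('d')
  [11] 11/2 → 1 ('d')
  [12] 2/1 → 2 ('dd')
  [13] 1/7 → 0 ('')
  [14] 7/16 → 1 ('e')
  [15] 16/20 → 1 ('e')
  [16] 20/24 → 0 ('')
  [17] 24/15 → 1 ('f')
  [18] 15/19 → 2 ('fe')
  [19] 19/17 → 1 ('f')
  [20] 17/21 → 0 ('')
  [21] 21/0 → 2 ('gd')
  [22] 0/14 → 1 ('g')
  [23] 14/18 → 3 ('gfe')
  [24] 18/13 → 1 ('g')

n(n+1)/2 = 25·26/2 = 325
Σ LCP = 0 + 1 + 1 + 0 + 1 + 0 + 1 + 0 + 2 + 2 + 1 + 1 + 2 + 0 + 1 + 1 + 0 + 1 + 2 + 1 + 0 + 2 + 1 + 3 + 1 = 25
distinct = 325 − 25 = 300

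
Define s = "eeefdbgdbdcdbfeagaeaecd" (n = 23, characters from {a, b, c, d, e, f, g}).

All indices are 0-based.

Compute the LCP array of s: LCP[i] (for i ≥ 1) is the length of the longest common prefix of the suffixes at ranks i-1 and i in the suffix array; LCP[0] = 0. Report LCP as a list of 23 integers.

[0, 2, 1, 0, 1, 1, 0, 2, 0, 1, 2, 2, 1, 0, 2, 1, 1, 2, 1, 0, 1, 0, 1]

sorted suffixes:
  #0 SA[0]=17  'aeaecd'
  #1 SA[1]=19  'aecd'
  #2 SA[2]=15  'agaeaecd'
  #3 SA[3]=8  'bdcdbfeagaeaecd'
  #4 SA[4]=12  'bfeagaeaecd'
  #5 SA[5]=5  'bgdbdcdbfeagaeaecd'
  #6 SA[6]=21  'cd'
  #7 SA[7]=10  'cdbfeagaeaecd'
  #8 SA[8]=22  'd'
  #9 SA[9]=7  'dbdcdbfeagaeaecd'
  #10 SA[10]=11  'dbfeagaeaecd'
  #11 SA[11]=4  'dbgdbdcdbfeagaeaecd'
  #12 SA[12]=9  'dcdbfeagaeaecd'
  #13 SA[13]=18  'eaecd'
  #14 SA[14]=14  'eagaeaecd'
  #15 SA[15]=20  'ecd'
  #16 SA[16]=0  'eeefdbgdbdcdbfeagaeaecd'
  #17 SA[17]=1  'eefdbgdbdcdbfeagaeaecd'
  #18 SA[18]=2  'efdbgdbdcdbfeagaeaecd'
  #19 SA[19]=3  'fdbgdbdcdbfeagaeaecd'
  #20 SA[20]=13  'feagaeaecd'
  #21 SA[21]=16  'gaeaecd'
  #22 SA[22]=6  'gdbdcdbfeagaeaecd'

SA = [17, 19, 15, 8, 12, 5, 21, 10, 22, 7, 11, 4, 9, 18, 14, 20, 0, 1, 2, 3, 13, 16, 6]
rank  pair      lcp
   1  s[17:],s[19:]  2  'ae'
   2  s[19:],s[15:]  1  'a'
   3  s[15:],s[8:]  0  ''
   4  s[8:],s[12:]  1  'b'
   5  s[12:],s[5:]  1  'b'
   6  s[5:],s[21:]  0  ''
   7  s[21:],s[10:]  2  'cd'
   8  s[10:],s[22:]  0  ''
   9  s[22:],s[7:]  1  'd'
  10  s[7:],s[11:]  2  'db'
  11  s[11:],s[4:]  2  'db'
  12  s[4:],s[9:]  1  'd'
  13  s[9:],s[18:]  0  ''
  14  s[18:],s[14:]  2  'ea'
  15  s[14:],s[20:]  1  'e'
  16  s[20:],s[0:]  1  'e'
  17  s[0:],s[1:]  2  'ee'
  18  s[1:],s[2:]  1  'e'
  19  s[2:],s[3:]  0  ''
  20  s[3:],s[13:]  1  'f'
  21  s[13:],s[16:]  0  ''
  22  s[16:],s[6:]  1  'g'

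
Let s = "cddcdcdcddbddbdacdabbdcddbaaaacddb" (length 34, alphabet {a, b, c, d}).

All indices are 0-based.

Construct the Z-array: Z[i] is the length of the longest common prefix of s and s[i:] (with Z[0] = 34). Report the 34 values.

Z[0]=34
i=1: outside box; Z[1]=0
i=2: outside box; Z[2]=0
i=3: outside box; Z[3]=2 extend→box=[3,5)
i=4: min(r-i=1, Z[1]=0)=0; Z[4]=0
i=5: outside box; Z[5]=2 extend→box=[5,7)
i=6: min(r-i=1, Z[1]=0)=0; Z[6]=0
i=7: outside box; Z[7]=3 extend→box=[7,10)
i=8: min(r-i=2, Z[1]=0)=0; Z[8]=0
i=9: min(r-i=1, Z[2]=0)=0; Z[9]=0
i=10: outside box; Z[10]=0
i=11: outside box; Z[11]=0
i=12: outside box; Z[12]=0
i=13: outside box; Z[13]=0
i=14: outside box; Z[14]=0
i=15: outside box; Z[15]=0
i=16: outside box; Z[16]=2 extend→box=[16,18)
i=17: min(r-i=1, Z[1]=0)=0; Z[17]=0
i=18: outside box; Z[18]=0
i=19: outside box; Z[19]=0
i=20: outside box; Z[20]=0
i=21: outside box; Z[21]=0
i=22: outside box; Z[22]=3 extend→box=[22,25)
i=23: min(r-i=2, Z[1]=0)=0; Z[23]=0
i=24: min(r-i=1, Z[2]=0)=0; Z[24]=0
i=25: outside box; Z[25]=0
i=26: outside box; Z[26]=0
i=27: outside box; Z[27]=0
i=28: outside box; Z[28]=0
i=29: outside box; Z[29]=0
i=30: outside box; Z[30]=3 extend→box=[30,33)
i=31: min(r-i=2, Z[1]=0)=0; Z[31]=0
i=32: min(r-i=1, Z[2]=0)=0; Z[32]=0
i=33: outside box; Z[33]=0

[34, 0, 0, 2, 0, 2, 0, 3, 0, 0, 0, 0, 0, 0, 0, 0, 2, 0, 0, 0, 0, 0, 3, 0, 0, 0, 0, 0, 0, 0, 3, 0, 0, 0]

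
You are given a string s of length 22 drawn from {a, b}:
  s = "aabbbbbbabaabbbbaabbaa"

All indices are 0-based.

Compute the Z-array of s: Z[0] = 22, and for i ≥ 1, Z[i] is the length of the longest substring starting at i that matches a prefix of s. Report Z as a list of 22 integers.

Z[0]=22
i=1: i≥r, start 0; Z[1]=1 grow→box=[1,2)
i=2: i≥r, start 0; Z[2]=0
i=3: i≥r, start 0; Z[3]=0
i=4: i≥r, start 0; Z[4]=0
i=5: i≥r, start 0; Z[5]=0
i=6: i≥r, start 0; Z[6]=0
i=7: i≥r, start 0; Z[7]=0
i=8: i≥r, start 0; Z[8]=1 grow→box=[8,9)
i=9: i≥r, start 0; Z[9]=0
i=10: i≥r, start 0; Z[10]=6 grow→box=[10,16)
i=11: min(r-i=5, Z[1]=1)=1; Z[11]=1
i=12: min(r-i=4, Z[2]=0)=0; Z[12]=0
i=13: min(r-i=3, Z[3]=0)=0; Z[13]=0
i=14: min(r-i=2, Z[4]=0)=0; Z[14]=0
i=15: min(r-i=1, Z[5]=0)=0; Z[15]=0
i=16: i≥r, start 0; Z[16]=4 grow→box=[16,20)
i=17: min(r-i=3, Z[1]=1)=1; Z[17]=1
i=18: min(r-i=2, Z[2]=0)=0; Z[18]=0
i=19: min(r-i=1, Z[3]=0)=0; Z[19]=0
i=20: i≥r, start 0; Z[20]=2 grow→box=[20,22)
i=21: min(r-i=1, Z[1]=1)=1; Z[21]=1

[22, 1, 0, 0, 0, 0, 0, 0, 1, 0, 6, 1, 0, 0, 0, 0, 4, 1, 0, 0, 2, 1]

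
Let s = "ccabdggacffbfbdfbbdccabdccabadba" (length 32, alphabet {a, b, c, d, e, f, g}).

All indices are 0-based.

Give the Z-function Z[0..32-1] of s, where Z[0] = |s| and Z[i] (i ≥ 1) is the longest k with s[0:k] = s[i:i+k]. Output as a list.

Z[0]=32
i=1: fresh scan; Z[1]=1 grow→box=[1,2)
i=2: fresh scan; Z[2]=0
i=3: fresh scan; Z[3]=0
i=4: fresh scan; Z[4]=0
i=5: fresh scan; Z[5]=0
i=6: fresh scan; Z[6]=0
i=7: fresh scan; Z[7]=0
i=8: fresh scan; Z[8]=1 grow→box=[8,9)
i=9: fresh scan; Z[9]=0
i=10: fresh scan; Z[10]=0
i=11: fresh scan; Z[11]=0
i=12: fresh scan; Z[12]=0
i=13: fresh scan; Z[13]=0
i=14: fresh scan; Z[14]=0
i=15: fresh scan; Z[15]=0
i=16: fresh scan; Z[16]=0
i=17: fresh scan; Z[17]=0
i=18: fresh scan; Z[18]=0
i=19: fresh scan; Z[19]=5 grow→box=[19,24)
i=20: min(r-i=4, Z[1]=1)=1; Z[20]=1
i=21: min(r-i=3, Z[2]=0)=0; Z[21]=0
i=22: min(r-i=2, Z[3]=0)=0; Z[22]=0
i=23: min(r-i=1, Z[4]=0)=0; Z[23]=0
i=24: fresh scan; Z[24]=4 grow→box=[24,28)
i=25: min(r-i=3, Z[1]=1)=1; Z[25]=1
i=26: min(r-i=2, Z[2]=0)=0; Z[26]=0
i=27: min(r-i=1, Z[3]=0)=0; Z[27]=0
i=28: fresh scan; Z[28]=0
i=29: fresh scan; Z[29]=0
i=30: fresh scan; Z[30]=0
i=31: fresh scan; Z[31]=0

[32, 1, 0, 0, 0, 0, 0, 0, 1, 0, 0, 0, 0, 0, 0, 0, 0, 0, 0, 5, 1, 0, 0, 0, 4, 1, 0, 0, 0, 0, 0, 0]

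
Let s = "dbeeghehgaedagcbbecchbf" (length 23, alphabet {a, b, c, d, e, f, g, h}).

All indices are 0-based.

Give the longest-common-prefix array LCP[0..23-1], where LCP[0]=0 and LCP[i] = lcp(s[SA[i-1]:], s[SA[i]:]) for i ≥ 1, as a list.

[0, 1, 0, 1, 2, 1, 0, 1, 1, 0, 1, 0, 1, 1, 1, 1, 0, 0, 1, 1, 0, 1, 1]

rank | idx | suffix
   0 |   9 | aedagcbbecchbf
   1 |  12 | agcbbecchbf
   2 |  15 | bbecchbf
   3 |  16 | becchbf
   4 |   1 | beeghehgaedagcbbecchbf
   5 |  21 | bf
   6 |  14 | cbbecchbf
   7 |  18 | cchbf
   8 |  19 | chbf
   9 |  11 | dagcbbecchbf
  10 |   0 | dbeeghehgaedagcbbecchbf
  11 |  17 | ecchbf
  12 |  10 | edagcbbecchbf
  13 |   2 | eeghehgaedagcbbecchbf
  14 |   3 | eghehgaedagcbbecchbf
  15 |   6 | ehgaedagcbbecchbf
  16 |  22 | f
  17 |   8 | gaedagcbbecchbf
  18 |  13 | gcbbecchbf
  19 |   4 | ghehgaedagcbbecchbf
  20 |  20 | hbf
  21 |   5 | hehgaedagcbbecchbf
  22 |   7 | hgaedagcbbecchbf

SA = [9, 12, 15, 16, 1, 21, 14, 18, 19, 11, 0, 17, 10, 2, 3, 6, 22, 8, 13, 4, 20, 5, 7]
[i] adj suffixes → lcp
  [1] 9/12 → 1 ('a')
  [2] 12/15 → 0 ('')
  [3] 15/16 → 1 ('b')
  [4] 16/1 → 2 ('be')
  [5] 1/21 → 1 ('b')
  [6] 21/14 → 0 ('')
  [7] 14/18 → 1 ('c')
  [8] 18/19 → 1 ('c')
  [9] 19/11 → 0 ('')
  [10] 11/0 → 1 ('d')
  [11] 0/17 → 0 ('')
  [12] 17/10 → 1 ('e')
  [13] 10/2 → 1 ('e')
  [14] 2/3 → 1 ('e')
  [15] 3/6 → 1 ('e')
  [16] 6/22 → 0 ('')
  [17] 22/8 → 0 ('')
  [18] 8/13 → 1 ('g')
  [19] 13/4 → 1 ('g')
  [20] 4/20 → 0 ('')
  [21] 20/5 → 1 ('h')
  [22] 5/7 → 1 ('h')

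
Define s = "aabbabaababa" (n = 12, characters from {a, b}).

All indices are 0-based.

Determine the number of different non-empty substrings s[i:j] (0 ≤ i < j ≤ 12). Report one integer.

rank→(start, suffix):
  0 → (11, 'a')
  1 → (6, 'aababa')
  2 → (0, 'aabbabaababa')
  3 → (9, 'aba')
  4 → (4, 'abaababa')
  5 → (7, 'ababa')
  6 → (1, 'abbabaababa')
  7 → (10, 'ba')
  8 → (5, 'baababa')
  9 → (8, 'baba')
  10 → (3, 'babaababa')
  11 → (2, 'bbabaababa')

SA = [11, 6, 0, 9, 4, 7, 1, 10, 5, 8, 3, 2]
rank  pair      lcp
   1  s[11:],s[6:]  1  'a'
   2  s[6:],s[0:]  3  'aab'
   3  s[0:],s[9:]  1  'a'
   4  s[9:],s[4:]  3  'aba'
   5  s[4:],s[7:]  3  'aba'
   6  s[7:],s[1:]  2  'ab'
   7  s[1:],s[10:]  0  ''
   8  s[10:],s[5:]  2  'ba'
   9  s[5:],s[8:]  2  'ba'
  10  s[8:],s[3:]  4  'baba'
  11  s[3:],s[2:]  1  'b'

n(n+1)/2 = 12·13/2 = 78
Σ LCP = 0 + 1 + 3 + 1 + 3 + 3 + 2 + 0 + 2 + 2 + 4 + 1 = 22
distinct = 78 − 22 = 56

56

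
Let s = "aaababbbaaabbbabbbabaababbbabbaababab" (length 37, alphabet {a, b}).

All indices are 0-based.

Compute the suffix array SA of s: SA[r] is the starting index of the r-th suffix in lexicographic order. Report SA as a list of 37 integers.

[0, 8, 30, 1, 20, 9, 35, 18, 33, 31, 2, 21, 27, 4, 14, 23, 10, 36, 7, 29, 19, 34, 17, 32, 26, 3, 13, 22, 6, 28, 16, 25, 12, 5, 15, 24, 11]

sorted suffixes:
  #0 SA[0]=0  'aaababbbaaabbbabbbabaababbbabbaababab'
  #1 SA[1]=8  'aaabbbabbbabaababbbabbaababab'
  #2 SA[2]=30  'aababab'
  #3 SA[3]=1  'aababbbaaabbbabbbabaababbbabbaababab'
  #4 SA[4]=20  'aababbbabbaababab'
  #5 SA[5]=9  'aabbbabbbabaababbbabbaababab'
  #6 SA[6]=35  'ab'
  #7 SA[7]=18  'abaababbbabbaababab'
  #8 SA[8]=33  'abab'
  #9 SA[9]=31  'ababab'
  #10 SA[10]=2  'ababbbaaabbbabbbabaababbbabbaababab'
  #11 SA[11]=21  'ababbbabbaababab'
  #12 SA[12]=27  'abbaababab'
  #13 SA[13]=4  'abbbaaabbbabbbabaababbbabbaababab'
  #14 SA[14]=14  'abbbabaababbbabbaababab'
  #15 SA[15]=23  'abbbabbaababab'
  #16 SA[16]=10  'abbbabbbabaababbbabbaababab'
  #17 SA[17]=36  'b'
  #18 SA[18]=7  'baaabbbabbbabaababbbabbaababab'
  #19 SA[19]=29  'baababab'
  #20 SA[20]=19  'baababbbabbaababab'
  #21 SA[21]=34  'bab'
  #22 SA[22]=17  'babaababbbabbaababab'
  #23 SA[23]=32  'babab'
  #24 SA[24]=26  'babbaababab'
  #25 SA[25]=3  'babbbaaabbbabbbabaababbbabbaababab'
  #26 SA[26]=13  'babbbabaababbbabbaababab'
  #27 SA[27]=22  'babbbabbaababab'
  #28 SA[28]=6  'bbaaabbbabbbabaababbbabbaababab'
  #29 SA[29]=28  'bbaababab'
  #30 SA[30]=16  'bbabaababbbabbaababab'
  #31 SA[31]=25  'bbabbaababab'
  #32 SA[32]=12  'bbabbbabaababbbabbaababab'
  #33 SA[33]=5  'bbbaaabbbabbbabaababbbabbaababab'
  #34 SA[34]=15  'bbbabaababbbabbaababab'
  #35 SA[35]=24  'bbbabbaababab'
  #36 SA[36]=11  'bbbabbbabaababbbabbaababab'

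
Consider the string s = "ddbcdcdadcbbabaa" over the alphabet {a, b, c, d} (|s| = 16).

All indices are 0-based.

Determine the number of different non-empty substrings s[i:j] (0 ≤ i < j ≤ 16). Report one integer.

rank→(start, suffix):
  0 → (15, 'a')
  1 → (14, 'aa')
  2 → (12, 'abaa')
  3 → (7, 'adcbbabaa')
  4 → (13, 'baa')
  5 → (11, 'babaa')
  6 → (10, 'bbabaa')
  7 → (2, 'bcdcdadcbbabaa')
  8 → (9, 'cbbabaa')
  9 → (5, 'cdadcbbabaa')
  10 → (3, 'cdcdadcbbabaa')
  11 → (6, 'dadcbbabaa')
  12 → (1, 'dbcdcdadcbbabaa')
  13 → (8, 'dcbbabaa')
  14 → (4, 'dcdadcbbabaa')
  15 → (0, 'ddbcdcdadcbbabaa')

SA = [15, 14, 12, 7, 13, 11, 10, 2, 9, 5, 3, 6, 1, 8, 4, 0]
[i] adj suffixes → lcp
  [1] 15/14 → 1 ('a')
  [2] 14/12 → 1 ('a')
  [3] 12/7 → 1 ('a')
  [4] 7/13 → 0 ('')
  [5] 13/11 → 2 ('ba')
  [6] 11/10 → 1 ('b')
  [7] 10/2 → 1 ('b')
  [8] 2/9 → 0 ('')
  [9] 9/5 → 1 ('c')
  [10] 5/3 → 2 ('cd')
  [11] 3/6 → 0 ('')
  [12] 6/1 → 1 ('d')
  [13] 1/8 → 1 ('d')
  [14] 8/4 → 2 ('dc')
  [15] 4/0 → 1 ('d')

n(n+1)/2 = 16·17/2 = 136
Σ LCP = 0 + 1 + 1 + 1 + 0 + 2 + 1 + 1 + 0 + 1 + 2 + 0 + 1 + 1 + 2 + 1 = 15
distinct = 136 − 15 = 121

121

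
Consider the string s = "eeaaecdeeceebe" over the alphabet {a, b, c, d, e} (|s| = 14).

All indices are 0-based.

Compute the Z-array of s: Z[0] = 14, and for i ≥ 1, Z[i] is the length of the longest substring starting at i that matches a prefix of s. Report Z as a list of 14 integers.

[14, 1, 0, 0, 1, 0, 0, 2, 1, 0, 2, 1, 0, 1]

Z[0]=14
i=1: outside box; Z[1]=1 grow→box=[1,2)
i=2: outside box; Z[2]=0
i=3: outside box; Z[3]=0
i=4: outside box; Z[4]=1 grow→box=[4,5)
i=5: outside box; Z[5]=0
i=6: outside box; Z[6]=0
i=7: outside box; Z[7]=2 grow→box=[7,9)
i=8: min(r-i=1, Z[1]=1)=1; Z[8]=1
i=9: outside box; Z[9]=0
i=10: outside box; Z[10]=2 grow→box=[10,12)
i=11: min(r-i=1, Z[1]=1)=1; Z[11]=1
i=12: outside box; Z[12]=0
i=13: outside box; Z[13]=1 grow→box=[13,14)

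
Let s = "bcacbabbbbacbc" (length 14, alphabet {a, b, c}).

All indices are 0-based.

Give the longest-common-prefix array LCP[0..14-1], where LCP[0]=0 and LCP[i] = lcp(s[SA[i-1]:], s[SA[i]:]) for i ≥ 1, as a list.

[0, 1, 3, 0, 2, 1, 2, 3, 1, 2, 0, 1, 1, 2]

sorted suffixes:
  #0 SA[0]=5  'abbbbacbc'
  #1 SA[1]=2  'acbabbbbacbc'
  #2 SA[2]=10  'acbc'
  #3 SA[3]=4  'babbbbacbc'
  #4 SA[4]=9  'bacbc'
  #5 SA[5]=8  'bbacbc'
  #6 SA[6]=7  'bbbacbc'
  #7 SA[7]=6  'bbbbacbc'
  #8 SA[8]=12  'bc'
  #9 SA[9]=0  'bcacbabbbbacbc'
  #10 SA[10]=13  'c'
  #11 SA[11]=1  'cacbabbbbacbc'
  #12 SA[12]=3  'cbabbbbacbc'
  #13 SA[13]=11  'cbc'

SA = [5, 2, 10, 4, 9, 8, 7, 6, 12, 0, 13, 1, 3, 11]
rank  pair      lcp
   1  s[5:],s[2:]  1  'a'
   2  s[2:],s[10:]  3  'acb'
   3  s[10:],s[4:]  0  ''
   4  s[4:],s[9:]  2  'ba'
   5  s[9:],s[8:]  1  'b'
   6  s[8:],s[7:]  2  'bb'
   7  s[7:],s[6:]  3  'bbb'
   8  s[6:],s[12:]  1  'b'
   9  s[12:],s[0:]  2  'bc'
  10  s[0:],s[13:]  0  ''
  11  s[13:],s[1:]  1  'c'
  12  s[1:],s[3:]  1  'c'
  13  s[3:],s[11:]  2  'cb'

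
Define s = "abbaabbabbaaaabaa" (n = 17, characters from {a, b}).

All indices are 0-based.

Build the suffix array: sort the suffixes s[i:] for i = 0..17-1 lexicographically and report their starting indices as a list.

[16, 15, 10, 11, 12, 3, 13, 7, 0, 4, 14, 9, 2, 6, 8, 1, 5]

rank→(start, suffix):
  0 → (16, 'a')
  1 → (15, 'aa')
  2 → (10, 'aaaabaa')
  3 → (11, 'aaabaa')
  4 → (12, 'aabaa')
  5 → (3, 'aabbabbaaaabaa')
  6 → (13, 'abaa')
  7 → (7, 'abbaaaabaa')
  8 → (0, 'abbaabbabbaaaabaa')
  9 → (4, 'abbabbaaaabaa')
  10 → (14, 'baa')
  11 → (9, 'baaaabaa')
  12 → (2, 'baabbabbaaaabaa')
  13 → (6, 'babbaaaabaa')
  14 → (8, 'bbaaaabaa')
  15 → (1, 'bbaabbabbaaaabaa')
  16 → (5, 'bbabbaaaabaa')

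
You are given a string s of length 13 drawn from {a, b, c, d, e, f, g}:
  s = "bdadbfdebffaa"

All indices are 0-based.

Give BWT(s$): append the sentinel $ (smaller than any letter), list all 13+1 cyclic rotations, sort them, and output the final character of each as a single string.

rank  rotation        last
    0  $bdadbfdebffaa  a
    1  a$bdadbfdebffa  a
    2  aa$bdadbfdebff  f
    3  adbfdebffaa$bd  d
    4  bdadbfdebffaa$  $
    5  bfdebffaa$bdad  d
    6  bffaa$bdadbfde  e
    7  dadbfdebffaa$b  b
    8  dbfdebffaa$bda  a
    9  debffaa$bdadbf  f
   10  ebffaa$bdadbfd  d
   11  faa$bdadbfdebf  f
   12  fdebffaa$bdadb  b
   13  ffaa$bdadbfdeb  b

aafd$debafdfbb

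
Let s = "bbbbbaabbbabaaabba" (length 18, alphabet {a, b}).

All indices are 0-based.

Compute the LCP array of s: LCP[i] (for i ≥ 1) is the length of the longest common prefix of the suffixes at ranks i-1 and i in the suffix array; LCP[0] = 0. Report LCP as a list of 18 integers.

[0, 1, 2, 4, 1, 2, 3, 0, 2, 3, 2, 1, 3, 3, 2, 4, 3, 4]

rank→(start, suffix):
  0 → (17, 'a')
  1 → (12, 'aaabba')
  2 → (13, 'aabba')
  3 → (5, 'aabbbabaaabba')
  4 → (10, 'abaaabba')
  5 → (14, 'abba')
  6 → (6, 'abbbabaaabba')
  7 → (16, 'ba')
  8 → (11, 'baaabba')
  9 → (4, 'baabbbabaaabba')
  10 → (9, 'babaaabba')
  11 → (15, 'bba')
  12 → (3, 'bbaabbbabaaabba')
  13 → (8, 'bbabaaabba')
  14 → (2, 'bbbaabbbabaaabba')
  15 → (7, 'bbbabaaabba')
  16 → (1, 'bbbbaabbbabaaabba')
  17 → (0, 'bbbbbaabbbabaaabba')

SA = [17, 12, 13, 5, 10, 14, 6, 16, 11, 4, 9, 15, 3, 8, 2, 7, 1, 0]
[i] adj suffixes → lcp
  [1] 17/12 → 1 ('a')
  [2] 12/13 → 2 ('aa')
  [3] 13/5 → 4 ('aabb')
  [4] 5/10 → 1 ('a')
  [5] 10/14 → 2 ('ab')
  [6] 14/6 → 3 ('abb')
  [7] 6/16 → 0 ('')
  [8] 16/11 → 2 ('ba')
  [9] 11/4 → 3 ('baa')
  [10] 4/9 → 2 ('ba')
  [11] 9/15 → 1 ('b')
  [12] 15/3 → 3 ('bba')
  [13] 3/8 → 3 ('bba')
  [14] 8/2 → 2 ('bb')
  [15] 2/7 → 4 ('bbba')
  [16] 7/1 → 3 ('bbb')
  [17] 1/0 → 4 ('bbbb')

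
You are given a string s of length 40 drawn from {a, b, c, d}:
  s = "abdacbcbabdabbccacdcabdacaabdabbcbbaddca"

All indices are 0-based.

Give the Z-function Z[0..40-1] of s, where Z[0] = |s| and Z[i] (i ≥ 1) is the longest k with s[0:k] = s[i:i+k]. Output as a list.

Z[0]=40
i=1: outside box; Z[1]=0
i=2: outside box; Z[2]=0
i=3: outside box; Z[3]=1 extend→box=[3,4)
i=4: outside box; Z[4]=0
i=5: outside box; Z[5]=0
i=6: outside box; Z[6]=0
i=7: outside box; Z[7]=0
i=8: outside box; Z[8]=4 extend→box=[8,12)
i=9: min(r-i=3, Z[1]=0)=0; Z[9]=0
i=10: min(r-i=2, Z[2]=0)=0; Z[10]=0
i=11: min(r-i=1, Z[3]=1)=1; Z[11]=2 extend→box=[11,13)
i=12: min(r-i=1, Z[1]=0)=0; Z[12]=0
i=13: outside box; Z[13]=0
i=14: outside box; Z[14]=0
i=15: outside box; Z[15]=0
i=16: outside box; Z[16]=1 extend→box=[16,17)
i=17: outside box; Z[17]=0
i=18: outside box; Z[18]=0
i=19: outside box; Z[19]=0
i=20: outside box; Z[20]=5 extend→box=[20,25)
i=21: min(r-i=4, Z[1]=0)=0; Z[21]=0
i=22: min(r-i=3, Z[2]=0)=0; Z[22]=0
i=23: min(r-i=2, Z[3]=1)=1; Z[23]=1
i=24: min(r-i=1, Z[4]=0)=0; Z[24]=0
i=25: outside box; Z[25]=1 extend→box=[25,26)
i=26: outside box; Z[26]=4 extend→box=[26,30)
i=27: min(r-i=3, Z[1]=0)=0; Z[27]=0
i=28: min(r-i=2, Z[2]=0)=0; Z[28]=0
i=29: min(r-i=1, Z[3]=1)=1; Z[29]=2 extend→box=[29,31)
i=30: min(r-i=1, Z[1]=0)=0; Z[30]=0
i=31: outside box; Z[31]=0
i=32: outside box; Z[32]=0
i=33: outside box; Z[33]=0
i=34: outside box; Z[34]=0
i=35: outside box; Z[35]=1 extend→box=[35,36)
i=36: outside box; Z[36]=0
i=37: outside box; Z[37]=0
i=38: outside box; Z[38]=0
i=39: outside box; Z[39]=1 extend→box=[39,40)

[40, 0, 0, 1, 0, 0, 0, 0, 4, 0, 0, 2, 0, 0, 0, 0, 1, 0, 0, 0, 5, 0, 0, 1, 0, 1, 4, 0, 0, 2, 0, 0, 0, 0, 0, 1, 0, 0, 0, 1]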